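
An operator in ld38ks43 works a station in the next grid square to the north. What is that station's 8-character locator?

Latitude extended square 3; +1 → 4.
The longitude characters are unchanged.

LD38ks44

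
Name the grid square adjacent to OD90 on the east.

Longitude square 9; +1 → 10, wraps to 0, carry into field.
Longitude field O = 14; +1 → 15 = P.
The latitude characters are unchanged.

PD00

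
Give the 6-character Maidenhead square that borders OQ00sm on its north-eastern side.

OQ00tn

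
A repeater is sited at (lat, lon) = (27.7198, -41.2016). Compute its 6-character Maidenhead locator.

GL97jr

Offset from 180°W / 90°S: lon 138.7984°, lat 117.7198°.
Field: 138.7984/20 → 6 → G, 117.7198/10 → 11 → L; chars GL.
Square: 18.7984/2 → 9, 7.7198/1 → 7; chars 97.
Subsquare: 0.7984/0.0833333 → 9 → j, 0.7198/0.0416667 → 17 → r; chars jr.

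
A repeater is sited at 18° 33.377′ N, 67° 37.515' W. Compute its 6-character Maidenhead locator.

FK68en

Add 180° to longitude and 90° to latitude: 112.3748, 108.5563.
Field (20°×10°, letters A–R): 112.3748/20 → 5 → F, 108.5563/10 → 10 → K; chars FK.
Square (2°×1°, digits 0–9): 12.3748/2 → 6, 8.5563/1 → 8; chars 68.
Subsquare (5′×2.5′, letters a–x): 0.3748/0.0833333 → 4 → e, 0.5563/0.0416667 → 13 → n; chars en.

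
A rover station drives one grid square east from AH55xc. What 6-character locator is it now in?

Longitude subsquare x = 23; +1 → 24, wraps to 0 = a, carry into square.
Longitude square 5; +1 → 6.
The latitude characters are unchanged.

AH65ac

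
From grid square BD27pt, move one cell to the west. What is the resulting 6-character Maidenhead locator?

Longitude subsquare p = 15; −1 → 14 = o.
The latitude characters are unchanged.

BD27ot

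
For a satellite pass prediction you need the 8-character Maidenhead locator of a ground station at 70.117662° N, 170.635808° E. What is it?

RQ50hc68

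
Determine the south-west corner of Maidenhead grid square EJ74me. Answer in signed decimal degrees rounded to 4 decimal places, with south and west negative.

4.1667, -85.0000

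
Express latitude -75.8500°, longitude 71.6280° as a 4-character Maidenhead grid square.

MB54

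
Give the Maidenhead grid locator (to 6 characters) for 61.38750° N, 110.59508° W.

DP41qj

Offset from 180°W / 90°S: lon 69.4049°, lat 151.3875°.
Field: lon ⌊69.4049/20⌋ = 3 → D; lat ⌊151.3875/10⌋ = 15 → P.
Square: lon ⌊9.4049/2⌋ = 4; lat ⌊1.3875/1⌋ = 1.
Subsquare: lon ⌊1.4049/0.0833333⌋ = 16 → q; lat ⌊0.3875/0.0416667⌋ = 9 → j.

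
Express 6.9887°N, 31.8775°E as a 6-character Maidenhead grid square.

KJ56wx

Shift to the Maidenhead origin (180°W, 90°S): lon 211.8775, lat 96.9887.
Field (20°×10°, letters A–R): 211.8775/20 → 10 → K, 96.9887/10 → 9 → J; chars KJ.
Square (2°×1°, digits 0–9): 11.8775/2 → 5, 6.9887/1 → 6; chars 56.
Subsquare (5′×2.5′, letters a–x): 1.8775/0.0833333 → 22 → w, 0.9887/0.0416667 → 23 → x; chars wx.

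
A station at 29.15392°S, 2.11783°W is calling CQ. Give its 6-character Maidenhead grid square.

IG80wu

Add 180° to longitude and 90° to latitude: 177.8822, 60.8461.
Field: lon ⌊177.8822/20⌋ = 8 → I; lat ⌊60.8461/10⌋ = 6 → G.
Square: lon ⌊17.8822/2⌋ = 8; lat ⌊0.8461/1⌋ = 0.
Subsquare: lon ⌊1.8822/0.0833333⌋ = 22 → w; lat ⌊0.8461/0.0416667⌋ = 20 → u.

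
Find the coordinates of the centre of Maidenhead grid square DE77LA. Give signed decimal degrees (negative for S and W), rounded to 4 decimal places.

-42.9792, -105.0417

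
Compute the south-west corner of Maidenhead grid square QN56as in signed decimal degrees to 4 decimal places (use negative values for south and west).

46.7500, 150.0000

Field Q=16, N=13: +16·20° lon, +13·10° lat → SW at lon 140°, lat 40°.
Square 5, 6: +5·2° lon, +6·1° lat → SW at lon 150°, lat 46°.
Subsquare a=0, s=18: +0·0.0833333° lon, +18·0.0416667° lat → SW at lon 150°, lat 46.75°.
latitude 46.7500, longitude 150.0000.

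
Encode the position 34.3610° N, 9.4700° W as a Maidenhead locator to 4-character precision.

IM54

Offset from 180°W / 90°S: lon 170.53°, lat 124.36°.
Field (20°×10°, letters A–R): 170.53/20 → 8 → I, 124.36/10 → 12 → M; chars IM.
Square (2°×1°, digits 0–9): 10.53/2 → 5, 4.36/1 → 4; chars 54.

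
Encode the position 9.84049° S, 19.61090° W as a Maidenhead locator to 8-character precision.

Add 180° to longitude and 90° to latitude: 160.38910, 80.15951.
Field: lon ⌊160.38910/20⌋ = 8 → I; lat ⌊80.15951/10⌋ = 8 → I.
Square: lon ⌊0.38910/2⌋ = 0; lat ⌊0.15951/1⌋ = 0.
Subsquare: lon ⌊0.38910/0.0833333⌋ = 4 → e; lat ⌊0.15951/0.0416667⌋ = 3 → d.
Extended square: lon ⌊0.05577/0.00833333⌋ = 6; lat ⌊0.03451/0.00416667⌋ = 8.

II00ed68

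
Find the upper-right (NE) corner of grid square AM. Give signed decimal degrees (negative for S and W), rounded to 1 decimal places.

40.0, -160.0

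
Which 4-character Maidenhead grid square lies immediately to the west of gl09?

Longitude square 0; −1 → -1, wraps to 9, carry into field.
Longitude field G = 6; −1 → 5 = F.
The latitude characters are unchanged.

FL99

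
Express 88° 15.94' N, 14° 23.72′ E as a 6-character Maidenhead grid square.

Shift to the Maidenhead origin (180°W, 90°S): lon 194.3953, lat 178.2657.
Field: 194.3953/20 → 9 → J, 178.2657/10 → 17 → R; chars JR.
Square: 14.3953/2 → 7, 8.2657/1 → 8; chars 78.
Subsquare: 0.3953/0.0833333 → 4 → e, 0.2657/0.0416667 → 6 → g; chars eg.

JR78eg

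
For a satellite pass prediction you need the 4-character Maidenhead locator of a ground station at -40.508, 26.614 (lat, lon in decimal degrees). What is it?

Offset from 180°W / 90°S: lon 206.61°, lat 49.49°.
Field (20°×10°, letters A–R): lon ⌊206.61/20⌋ = 10 → K; lat ⌊49.49/10⌋ = 4 → E.
Square (2°×1°, digits 0–9): lon ⌊6.61/2⌋ = 3; lat ⌊9.49/1⌋ = 9.

KE39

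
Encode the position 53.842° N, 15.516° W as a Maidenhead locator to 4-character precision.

IO23

Offset from 180°W / 90°S: lon 164.48°, lat 143.84°.
Field: 164.48/20 → 8 → I, 143.84/10 → 14 → O; chars IO.
Square: 4.48/2 → 2, 3.84/1 → 3; chars 23.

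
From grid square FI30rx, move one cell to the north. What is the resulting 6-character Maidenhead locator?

Latitude subsquare x = 23; +1 → 24, wraps to 0 = a, carry into square.
Latitude square 0; +1 → 1.
The longitude characters are unchanged.

FI31ra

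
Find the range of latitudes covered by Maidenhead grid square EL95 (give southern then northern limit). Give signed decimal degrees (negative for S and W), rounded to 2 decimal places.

Field E=4, L=11: +4·20° lon, +11·10° lat → SW at lon -100°, lat 20°.
Square 9, 5: +9·2° lon, +5·1° lat → SW at lon -82°, lat 25°.
Cell spans 2° lon × 1° lat.
south 25.00, north 26.00.

25.00, 26.00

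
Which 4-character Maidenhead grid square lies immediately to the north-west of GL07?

FL98

Longitude square 0; −1 → -1, wraps to 9, carry into field.
Longitude field G = 6; −1 → 5 = F.
Latitude square 7; +1 → 8.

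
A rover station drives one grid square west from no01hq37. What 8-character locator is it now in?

NO01hq27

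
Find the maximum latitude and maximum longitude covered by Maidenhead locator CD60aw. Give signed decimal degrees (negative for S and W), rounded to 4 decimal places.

-59.0417, -127.9167

Field C=2, D=3: +2·20° lon, +3·10° lat → SW at lon -140°, lat -60°.
Square 6, 0: +6·2° lon, +0·1° lat → SW at lon -128°, lat -60°.
Subsquare a=0, w=22: +0·0.0833333° lon, +22·0.0416667° lat → SW at lon -128°, lat -59.0833°.
Cell spans 0.0833333° lon × 0.0416667° lat. NE corner is SW corner plus one full cell.
latitude -59.0417, longitude -127.9167.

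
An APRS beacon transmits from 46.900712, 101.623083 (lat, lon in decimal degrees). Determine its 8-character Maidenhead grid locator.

Offset from 180°W / 90°S: lon 281.62308°, lat 136.90071°.
Field: lon ⌊281.62308/20⌋ = 14 → O; lat ⌊136.90071/10⌋ = 13 → N.
Square: lon ⌊1.62308/2⌋ = 0; lat ⌊6.90071/1⌋ = 6.
Subsquare: lon ⌊1.62308/0.0833333⌋ = 19 → t; lat ⌊0.90071/0.0416667⌋ = 21 → v.
Extended square: lon ⌊0.03975/0.00833333⌋ = 4; lat ⌊0.02571/0.00416667⌋ = 6.

ON06tv46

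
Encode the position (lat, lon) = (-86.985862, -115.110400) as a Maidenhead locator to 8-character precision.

DA23ka63

Offset from 180°W / 90°S: lon 64.88960°, lat 3.01414°.
Field (20°×10°, letters A–R): 64.88960/20 → 3 → D, 3.01414/10 → 0 → A; chars DA.
Square (2°×1°, digits 0–9): 4.88960/2 → 2, 3.01414/1 → 3; chars 23.
Subsquare (5′×2.5′, letters a–x): 0.88960/0.0833333 → 10 → k, 0.01414/0.0416667 → 0 → a; chars ka.
Extended square (30″×15″, digits 0–9): 0.05627/0.00833333 → 6, 0.01414/0.00416667 → 3; chars 63.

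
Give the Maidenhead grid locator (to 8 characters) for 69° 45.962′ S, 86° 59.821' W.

Offset from 180°W / 90°S: lon 93.00298°, lat 20.23397°.
Field: lon ⌊93.00298/20⌋ = 4 → E; lat ⌊20.23397/10⌋ = 2 → C.
Square: lon ⌊13.00298/2⌋ = 6; lat ⌊0.23397/1⌋ = 0.
Subsquare: lon ⌊1.00298/0.0833333⌋ = 12 → m; lat ⌊0.23397/0.0416667⌋ = 5 → f.
Extended square: lon ⌊0.00298/0.00833333⌋ = 0; lat ⌊0.02563/0.00416667⌋ = 6.

EC60mf06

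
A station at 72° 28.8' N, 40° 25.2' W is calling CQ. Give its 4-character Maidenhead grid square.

GQ92

Offset from 180°W / 90°S: lon 139.58°, lat 162.48°.
Field (20°×10°, letters A–R): 139.58/20 → 6 → G, 162.48/10 → 16 → Q; chars GQ.
Square (2°×1°, digits 0–9): 19.58/2 → 9, 2.48/1 → 2; chars 92.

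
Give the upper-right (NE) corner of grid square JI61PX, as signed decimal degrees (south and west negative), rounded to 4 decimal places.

-8.0000, 13.3333

Field J=9, I=8: +9·20° lon, +8·10° lat → SW at lon 0°, lat -10°.
Square 6, 1: +6·2° lon, +1·1° lat → SW at lon 12°, lat -9°.
Subsquare p=15, x=23: +15·0.0833333° lon, +23·0.0416667° lat → SW at lon 13.25°, lat -8.04167°.
Cell spans 0.0833333° lon × 0.0416667° lat. NE corner is SW corner plus one full cell.
latitude -8.0000, longitude 13.3333.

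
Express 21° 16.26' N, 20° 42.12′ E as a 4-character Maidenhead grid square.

KL01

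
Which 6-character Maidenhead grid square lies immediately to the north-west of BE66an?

BE56xo

Longitude subsquare a = 0; −1 → -1, wraps to 23 = x, carry into square.
Longitude square 6; −1 → 5.
Latitude subsquare n = 13; +1 → 14 = o.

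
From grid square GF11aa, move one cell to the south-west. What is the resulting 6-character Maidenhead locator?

Longitude subsquare a = 0; −1 → -1, wraps to 23 = x, carry into square.
Longitude square 1; −1 → 0.
Latitude subsquare a = 0; −1 → -1, wraps to 23 = x, carry into square.
Latitude square 1; −1 → 0.

GF00xx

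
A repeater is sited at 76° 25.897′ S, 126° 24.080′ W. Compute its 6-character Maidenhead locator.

CB63tn

Add 180° to longitude and 90° to latitude: 53.5987, 13.5684.
Field: lon ⌊53.5987/20⌋ = 2 → C; lat ⌊13.5684/10⌋ = 1 → B.
Square: lon ⌊13.5987/2⌋ = 6; lat ⌊3.5684/1⌋ = 3.
Subsquare: lon ⌊1.5987/0.0833333⌋ = 19 → t; lat ⌊0.5684/0.0416667⌋ = 13 → n.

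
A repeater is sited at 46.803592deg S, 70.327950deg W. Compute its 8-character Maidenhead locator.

FE43ue07

Shift to the Maidenhead origin (180°W, 90°S): lon 109.67205, lat 43.19641.
Field (20°×10°, letters A–R): lon ⌊109.67205/20⌋ = 5 → F; lat ⌊43.19641/10⌋ = 4 → E.
Square (2°×1°, digits 0–9): lon ⌊9.67205/2⌋ = 4; lat ⌊3.19641/1⌋ = 3.
Subsquare (5′×2.5′, letters a–x): lon ⌊1.67205/0.0833333⌋ = 20 → u; lat ⌊0.19641/0.0416667⌋ = 4 → e.
Extended square (30″×15″, digits 0–9): lon ⌊0.00538/0.00833333⌋ = 0; lat ⌊0.02974/0.00416667⌋ = 7.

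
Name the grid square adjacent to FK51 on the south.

FK50

Latitude square 1; −1 → 0.
The longitude characters are unchanged.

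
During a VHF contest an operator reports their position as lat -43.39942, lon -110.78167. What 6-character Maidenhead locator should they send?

DE46oo

Add 180° to longitude and 90° to latitude: 69.2183, 46.6006.
Field: lon ⌊69.2183/20⌋ = 3 → D; lat ⌊46.6006/10⌋ = 4 → E.
Square: lon ⌊9.2183/2⌋ = 4; lat ⌊6.6006/1⌋ = 6.
Subsquare: lon ⌊1.2183/0.0833333⌋ = 14 → o; lat ⌊0.6006/0.0416667⌋ = 14 → o.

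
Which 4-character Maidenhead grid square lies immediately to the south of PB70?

PA79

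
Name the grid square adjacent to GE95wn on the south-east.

GE95xm

Longitude subsquare w = 22; +1 → 23 = x.
Latitude subsquare n = 13; −1 → 12 = m.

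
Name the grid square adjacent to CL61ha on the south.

CL60hx

Latitude subsquare a = 0; −1 → -1, wraps to 23 = x, carry into square.
Latitude square 1; −1 → 0.
The longitude characters are unchanged.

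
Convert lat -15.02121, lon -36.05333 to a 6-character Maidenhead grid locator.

HH14xx

Shift to the Maidenhead origin (180°W, 90°S): lon 143.9467, lat 74.9788.
Field: 143.9467/20 → 7 → H, 74.9788/10 → 7 → H; chars HH.
Square: 3.9467/2 → 1, 4.9788/1 → 4; chars 14.
Subsquare: 1.9467/0.0833333 → 23 → x, 0.9788/0.0416667 → 23 → x; chars xx.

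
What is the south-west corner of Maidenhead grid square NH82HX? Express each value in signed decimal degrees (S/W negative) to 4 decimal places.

Field N=13, H=7: +13·20° lon, +7·10° lat → SW at lon 80°, lat -20°.
Square 8, 2: +8·2° lon, +2·1° lat → SW at lon 96°, lat -18°.
Subsquare h=7, x=23: +7·0.0833333° lon, +23·0.0416667° lat → SW at lon 96.5833°, lat -17.0417°.
latitude -17.0417, longitude 96.5833.

-17.0417, 96.5833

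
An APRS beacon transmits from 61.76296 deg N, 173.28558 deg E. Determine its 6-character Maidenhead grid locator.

Add 180° to longitude and 90° to latitude: 353.2856, 151.7630.
Field: 353.2856/20 → 17 → R, 151.7630/10 → 15 → P; chars RP.
Square: 13.2856/2 → 6, 1.7630/1 → 1; chars 61.
Subsquare: 1.2856/0.0833333 → 15 → p, 0.7630/0.0416667 → 18 → s; chars ps.

RP61ps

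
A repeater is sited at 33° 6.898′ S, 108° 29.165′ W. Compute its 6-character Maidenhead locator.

DF56sv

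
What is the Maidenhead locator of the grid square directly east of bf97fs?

BF97gs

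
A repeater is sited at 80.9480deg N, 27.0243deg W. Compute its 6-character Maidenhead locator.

HR60lw

Add 180° to longitude and 90° to latitude: 152.9757, 170.9480.
Field: lon ⌊152.9757/20⌋ = 7 → H; lat ⌊170.9480/10⌋ = 17 → R.
Square: lon ⌊12.9757/2⌋ = 6; lat ⌊0.9480/1⌋ = 0.
Subsquare: lon ⌊0.9757/0.0833333⌋ = 11 → l; lat ⌊0.9480/0.0416667⌋ = 22 → w.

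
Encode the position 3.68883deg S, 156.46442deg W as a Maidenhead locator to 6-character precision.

BI16sh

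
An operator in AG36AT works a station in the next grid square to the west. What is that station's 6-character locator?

Longitude subsquare a = 0; −1 → -1, wraps to 23 = x, carry into square.
Longitude square 3; −1 → 2.
The latitude characters are unchanged.

AG26xt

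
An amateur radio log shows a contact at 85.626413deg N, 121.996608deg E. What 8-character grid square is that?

PR05xp90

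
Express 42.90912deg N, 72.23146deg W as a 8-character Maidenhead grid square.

FN32vv28

Shift to the Maidenhead origin (180°W, 90°S): lon 107.76854, lat 132.90912.
Field (20°×10°, letters A–R): lon ⌊107.76854/20⌋ = 5 → F; lat ⌊132.90912/10⌋ = 13 → N.
Square (2°×1°, digits 0–9): lon ⌊7.76854/2⌋ = 3; lat ⌊2.90912/1⌋ = 2.
Subsquare (5′×2.5′, letters a–x): lon ⌊1.76854/0.0833333⌋ = 21 → v; lat ⌊0.90912/0.0416667⌋ = 21 → v.
Extended square (30″×15″, digits 0–9): lon ⌊0.01854/0.00833333⌋ = 2; lat ⌊0.03412/0.00416667⌋ = 8.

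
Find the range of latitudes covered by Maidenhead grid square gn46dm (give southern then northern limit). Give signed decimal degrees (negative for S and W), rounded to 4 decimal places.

46.5000, 46.5417

Field G=6, N=13: +6·20° lon, +13·10° lat → SW at lon -60°, lat 40°.
Square 4, 6: +4·2° lon, +6·1° lat → SW at lon -52°, lat 46°.
Subsquare d=3, m=12: +3·0.0833333° lon, +12·0.0416667° lat → SW at lon -51.75°, lat 46.5°.
Cell spans 0.0833333° lon × 0.0416667° lat.
south 46.5000, north 46.5417.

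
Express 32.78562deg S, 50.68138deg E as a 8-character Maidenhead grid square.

LF57if11

Add 180° to longitude and 90° to latitude: 230.68138, 57.21438.
Field: lon ⌊230.68138/20⌋ = 11 → L; lat ⌊57.21438/10⌋ = 5 → F.
Square: lon ⌊10.68138/2⌋ = 5; lat ⌊7.21438/1⌋ = 7.
Subsquare: lon ⌊0.68138/0.0833333⌋ = 8 → i; lat ⌊0.21438/0.0416667⌋ = 5 → f.
Extended square: lon ⌊0.01471/0.00833333⌋ = 1; lat ⌊0.00605/0.00416667⌋ = 1.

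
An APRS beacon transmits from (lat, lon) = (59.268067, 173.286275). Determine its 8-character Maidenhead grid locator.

Offset from 180°W / 90°S: lon 353.28627°, lat 149.26807°.
Field: lon ⌊353.28627/20⌋ = 17 → R; lat ⌊149.26807/10⌋ = 14 → O.
Square: lon ⌊13.28627/2⌋ = 6; lat ⌊9.26807/1⌋ = 9.
Subsquare: lon ⌊1.28627/0.0833333⌋ = 15 → p; lat ⌊0.26807/0.0416667⌋ = 6 → g.
Extended square: lon ⌊0.03627/0.00833333⌋ = 4; lat ⌊0.01807/0.00416667⌋ = 4.

RO69pg44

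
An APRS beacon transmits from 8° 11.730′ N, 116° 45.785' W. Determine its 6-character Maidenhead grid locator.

Shift to the Maidenhead origin (180°W, 90°S): lon 63.2369, lat 98.1955.
Field: lon ⌊63.2369/20⌋ = 3 → D; lat ⌊98.1955/10⌋ = 9 → J.
Square: lon ⌊3.2369/2⌋ = 1; lat ⌊8.1955/1⌋ = 8.
Subsquare: lon ⌊1.2369/0.0833333⌋ = 14 → o; lat ⌊0.1955/0.0416667⌋ = 4 → e.

DJ18oe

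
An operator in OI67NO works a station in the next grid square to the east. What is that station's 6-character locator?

OI67oo

Longitude subsquare n = 13; +1 → 14 = o.
The latitude characters are unchanged.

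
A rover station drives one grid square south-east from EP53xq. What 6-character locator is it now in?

EP63ap

Longitude subsquare x = 23; +1 → 24, wraps to 0 = a, carry into square.
Longitude square 5; +1 → 6.
Latitude subsquare q = 16; −1 → 15 = p.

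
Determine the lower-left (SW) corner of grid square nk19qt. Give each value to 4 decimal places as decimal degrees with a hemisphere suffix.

19.7917° N, 83.3333° E

Field N=13, K=10: +13·20° lon, +10·10° lat → SW at lon 80°, lat 10°.
Square 1, 9: +1·2° lon, +9·1° lat → SW at lon 82°, lat 19°.
Subsquare q=16, t=19: +16·0.0833333° lon, +19·0.0416667° lat → SW at lon 83.3333°, lat 19.7917°.
latitude 19.7917° N, longitude 83.3333° E.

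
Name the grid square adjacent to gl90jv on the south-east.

GL90ku

Longitude subsquare j = 9; +1 → 10 = k.
Latitude subsquare v = 21; −1 → 20 = u.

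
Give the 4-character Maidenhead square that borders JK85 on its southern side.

Latitude square 5; −1 → 4.
The longitude characters are unchanged.

JK84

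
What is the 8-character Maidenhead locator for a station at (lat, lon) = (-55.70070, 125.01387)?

PD24mh11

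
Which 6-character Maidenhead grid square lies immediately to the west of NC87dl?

Longitude subsquare d = 3; −1 → 2 = c.
The latitude characters are unchanged.

NC87cl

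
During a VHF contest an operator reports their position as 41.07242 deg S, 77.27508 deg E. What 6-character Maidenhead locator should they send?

ME88pw

Add 180° to longitude and 90° to latitude: 257.2751, 48.9276.
Field: 257.2751/20 → 12 → M, 48.9276/10 → 4 → E; chars ME.
Square: 17.2751/2 → 8, 8.9276/1 → 8; chars 88.
Subsquare: 1.2751/0.0833333 → 15 → p, 0.9276/0.0416667 → 22 → w; chars pw.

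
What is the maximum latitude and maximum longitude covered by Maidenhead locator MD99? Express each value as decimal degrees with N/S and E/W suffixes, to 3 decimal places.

50.000° S, 80.000° E

Field M=12, D=3: +12·20° lon, +3·10° lat → SW at lon 60°, lat -60°.
Square 9, 9: +9·2° lon, +9·1° lat → SW at lon 78°, lat -51°.
Cell spans 2° lon × 1° lat. NE corner is SW corner plus one full cell.
latitude 50.000° S, longitude 80.000° E.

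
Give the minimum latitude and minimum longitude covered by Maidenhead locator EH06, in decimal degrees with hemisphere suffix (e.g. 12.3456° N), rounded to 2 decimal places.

Field E=4, H=7: +4·20° lon, +7·10° lat → SW at lon -100°, lat -20°.
Square 0, 6: +0·2° lon, +6·1° lat → SW at lon -100°, lat -14°.
latitude 14.00° S, longitude 100.00° W.

14.00° S, 100.00° W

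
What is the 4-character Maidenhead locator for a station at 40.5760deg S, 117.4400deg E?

Add 180° to longitude and 90° to latitude: 297.44, 49.42.
Field: lon ⌊297.44/20⌋ = 14 → O; lat ⌊49.42/10⌋ = 4 → E.
Square: lon ⌊17.44/2⌋ = 8; lat ⌊9.42/1⌋ = 9.

OE89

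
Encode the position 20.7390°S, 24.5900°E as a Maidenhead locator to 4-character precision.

KG29

Offset from 180°W / 90°S: lon 204.59°, lat 69.26°.
Field: lon ⌊204.59/20⌋ = 10 → K; lat ⌊69.26/10⌋ = 6 → G.
Square: lon ⌊4.59/2⌋ = 2; lat ⌊9.26/1⌋ = 9.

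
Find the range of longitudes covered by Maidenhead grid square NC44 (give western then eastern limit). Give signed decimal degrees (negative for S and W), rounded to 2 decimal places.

88.00, 90.00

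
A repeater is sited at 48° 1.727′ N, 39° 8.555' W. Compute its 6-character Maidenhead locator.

HN08ka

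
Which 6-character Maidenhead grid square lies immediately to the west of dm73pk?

Longitude subsquare p = 15; −1 → 14 = o.
The latitude characters are unchanged.

DM73ok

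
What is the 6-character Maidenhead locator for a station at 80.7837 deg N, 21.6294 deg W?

HR90es

Add 180° to longitude and 90° to latitude: 158.3706, 170.7837.
Field: lon ⌊158.3706/20⌋ = 7 → H; lat ⌊170.7837/10⌋ = 17 → R.
Square: lon ⌊18.3706/2⌋ = 9; lat ⌊0.7837/1⌋ = 0.
Subsquare: lon ⌊0.3706/0.0833333⌋ = 4 → e; lat ⌊0.7837/0.0416667⌋ = 18 → s.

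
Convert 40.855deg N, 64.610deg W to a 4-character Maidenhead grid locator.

FN70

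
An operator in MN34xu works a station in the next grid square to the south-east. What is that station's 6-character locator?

MN44at

Longitude subsquare x = 23; +1 → 24, wraps to 0 = a, carry into square.
Longitude square 3; +1 → 4.
Latitude subsquare u = 20; −1 → 19 = t.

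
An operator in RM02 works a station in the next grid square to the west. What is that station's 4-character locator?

Longitude square 0; −1 → -1, wraps to 9, carry into field.
Longitude field R = 17; −1 → 16 = Q.
The latitude characters are unchanged.

QM92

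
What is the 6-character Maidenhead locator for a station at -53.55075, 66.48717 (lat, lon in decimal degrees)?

MD36fk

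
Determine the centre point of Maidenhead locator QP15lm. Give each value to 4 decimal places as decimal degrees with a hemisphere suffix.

65.5208° N, 142.9583° E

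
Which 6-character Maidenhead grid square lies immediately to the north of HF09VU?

Latitude subsquare u = 20; +1 → 21 = v.
The longitude characters are unchanged.

HF09vv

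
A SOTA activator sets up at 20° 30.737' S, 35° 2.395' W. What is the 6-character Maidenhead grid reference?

Shift to the Maidenhead origin (180°W, 90°S): lon 144.9601, lat 69.4877.
Field: 144.9601/20 → 7 → H, 69.4877/10 → 6 → G; chars HG.
Square: 4.9601/2 → 2, 9.4877/1 → 9; chars 29.
Subsquare: 0.9601/0.0833333 → 11 → l, 0.4877/0.0416667 → 11 → l; chars ll.

HG29ll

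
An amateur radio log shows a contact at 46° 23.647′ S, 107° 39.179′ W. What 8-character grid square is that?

DE63eo15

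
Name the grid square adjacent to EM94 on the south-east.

FM03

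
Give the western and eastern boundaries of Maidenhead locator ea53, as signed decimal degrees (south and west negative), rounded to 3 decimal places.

Field E=4, A=0: +4·20° lon, +0·10° lat → SW at lon -100°, lat -90°.
Square 5, 3: +5·2° lon, +3·1° lat → SW at lon -90°, lat -87°.
Cell spans 2° lon × 1° lat.
west -90.000, east -88.000.

-90.000, -88.000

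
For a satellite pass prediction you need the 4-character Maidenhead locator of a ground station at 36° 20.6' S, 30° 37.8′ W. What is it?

HF43

Shift to the Maidenhead origin (180°W, 90°S): lon 149.37, lat 53.66.
Field: 149.37/20 → 7 → H, 53.66/10 → 5 → F; chars HF.
Square: 9.37/2 → 4, 3.66/1 → 3; chars 43.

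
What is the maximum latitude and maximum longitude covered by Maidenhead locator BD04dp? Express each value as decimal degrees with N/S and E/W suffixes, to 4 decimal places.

Field B=1, D=3: +1·20° lon, +3·10° lat → SW at lon -160°, lat -60°.
Square 0, 4: +0·2° lon, +4·1° lat → SW at lon -160°, lat -56°.
Subsquare d=3, p=15: +3·0.0833333° lon, +15·0.0416667° lat → SW at lon -159.75°, lat -55.375°.
Cell spans 0.0833333° lon × 0.0416667° lat. NE corner is SW corner plus one full cell.
latitude 55.3333° S, longitude 159.6667° W.

55.3333° S, 159.6667° W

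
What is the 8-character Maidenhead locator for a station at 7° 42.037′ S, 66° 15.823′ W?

FI62uh81

Offset from 180°W / 90°S: lon 113.73628°, lat 82.29938°.
Field (20°×10°, letters A–R): 113.73628/20 → 5 → F, 82.29938/10 → 8 → I; chars FI.
Square (2°×1°, digits 0–9): 13.73628/2 → 6, 2.29938/1 → 2; chars 62.
Subsquare (5′×2.5′, letters a–x): 1.73628/0.0833333 → 20 → u, 0.29938/0.0416667 → 7 → h; chars uh.
Extended square (30″×15″, digits 0–9): 0.06962/0.00833333 → 8, 0.00772/0.00416667 → 1; chars 81.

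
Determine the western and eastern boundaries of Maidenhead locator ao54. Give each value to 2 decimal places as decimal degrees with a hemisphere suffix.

170.00° W, 168.00° W

Field A=0, O=14: +0·20° lon, +14·10° lat → SW at lon -180°, lat 50°.
Square 5, 4: +5·2° lon, +4·1° lat → SW at lon -170°, lat 54°.
Cell spans 2° lon × 1° lat.
west 170.00° W, east 168.00° W.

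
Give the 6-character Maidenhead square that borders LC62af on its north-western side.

LC52xg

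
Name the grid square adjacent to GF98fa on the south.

GF97fx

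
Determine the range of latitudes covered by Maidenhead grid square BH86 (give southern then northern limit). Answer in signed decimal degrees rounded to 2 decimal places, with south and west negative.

Field B=1, H=7: +1·20° lon, +7·10° lat → SW at lon -160°, lat -20°.
Square 8, 6: +8·2° lon, +6·1° lat → SW at lon -144°, lat -14°.
Cell spans 2° lon × 1° lat.
south -14.00, north -13.00.

-14.00, -13.00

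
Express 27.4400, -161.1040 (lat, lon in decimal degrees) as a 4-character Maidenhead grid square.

AL97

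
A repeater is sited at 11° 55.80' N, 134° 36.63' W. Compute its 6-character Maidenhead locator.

CK21qw

Shift to the Maidenhead origin (180°W, 90°S): lon 45.3895, lat 101.9300.
Field: 45.3895/20 → 2 → C, 101.9300/10 → 10 → K; chars CK.
Square: 5.3895/2 → 2, 1.9300/1 → 1; chars 21.
Subsquare: 1.3895/0.0833333 → 16 → q, 0.9300/0.0416667 → 22 → w; chars qw.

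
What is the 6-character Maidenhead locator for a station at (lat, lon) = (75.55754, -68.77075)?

FQ55on

Add 180° to longitude and 90° to latitude: 111.2292, 165.5575.
Field: 111.2292/20 → 5 → F, 165.5575/10 → 16 → Q; chars FQ.
Square: 11.2292/2 → 5, 5.5575/1 → 5; chars 55.
Subsquare: 1.2292/0.0833333 → 14 → o, 0.5575/0.0416667 → 13 → n; chars on.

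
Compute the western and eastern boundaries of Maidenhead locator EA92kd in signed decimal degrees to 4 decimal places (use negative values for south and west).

Field E=4, A=0: +4·20° lon, +0·10° lat → SW at lon -100°, lat -90°.
Square 9, 2: +9·2° lon, +2·1° lat → SW at lon -82°, lat -88°.
Subsquare k=10, d=3: +10·0.0833333° lon, +3·0.0416667° lat → SW at lon -81.1667°, lat -87.875°.
Cell spans 0.0833333° lon × 0.0416667° lat.
west -81.1667, east -81.0833.

-81.1667, -81.0833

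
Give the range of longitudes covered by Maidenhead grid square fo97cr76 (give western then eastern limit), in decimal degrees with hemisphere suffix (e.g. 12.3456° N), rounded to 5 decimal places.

61.77500° W, 61.76667° W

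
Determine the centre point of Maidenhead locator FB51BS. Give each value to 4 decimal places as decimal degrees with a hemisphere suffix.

Field F=5, B=1: +5·20° lon, +1·10° lat → SW at lon -80°, lat -80°.
Square 5, 1: +5·2° lon, +1·1° lat → SW at lon -70°, lat -79°.
Subsquare b=1, s=18: +1·0.0833333° lon, +18·0.0416667° lat → SW at lon -69.9167°, lat -78.25°.
Cell spans 0.0833333° lon × 0.0416667° lat. Centre is SW corner plus half of each.
latitude 78.2292° S, longitude 69.8750° W.

78.2292° S, 69.8750° W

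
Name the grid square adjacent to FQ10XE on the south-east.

Longitude subsquare x = 23; +1 → 24, wraps to 0 = a, carry into square.
Longitude square 1; +1 → 2.
Latitude subsquare e = 4; −1 → 3 = d.

FQ20ad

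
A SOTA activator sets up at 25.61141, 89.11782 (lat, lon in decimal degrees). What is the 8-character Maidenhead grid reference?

NL45no46

Shift to the Maidenhead origin (180°W, 90°S): lon 269.11782, lat 115.61141.
Field: 269.11782/20 → 13 → N, 115.61141/10 → 11 → L; chars NL.
Square: 9.11782/2 → 4, 5.61141/1 → 5; chars 45.
Subsquare: 1.11782/0.0833333 → 13 → n, 0.61141/0.0416667 → 14 → o; chars no.
Extended square: 0.03449/0.00833333 → 4, 0.02808/0.00416667 → 6; chars 46.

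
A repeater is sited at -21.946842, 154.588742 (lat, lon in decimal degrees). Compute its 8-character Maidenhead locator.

Add 180° to longitude and 90° to latitude: 334.58874, 68.05316.
Field: 334.58874/20 → 16 → Q, 68.05316/10 → 6 → G; chars QG.
Square: 14.58874/2 → 7, 8.05316/1 → 8; chars 78.
Subsquare: 0.58874/0.0833333 → 7 → h, 0.05316/0.0416667 → 1 → b; chars hb.
Extended square: 0.00541/0.00833333 → 0, 0.01149/0.00416667 → 2; chars 02.

QG78hb02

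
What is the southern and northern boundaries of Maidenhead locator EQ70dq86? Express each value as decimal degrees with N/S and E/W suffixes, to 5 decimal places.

70.69167° N, 70.69583° N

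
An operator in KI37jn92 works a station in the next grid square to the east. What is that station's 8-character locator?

KI37kn02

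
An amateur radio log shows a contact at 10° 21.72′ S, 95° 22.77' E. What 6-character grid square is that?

Shift to the Maidenhead origin (180°W, 90°S): lon 275.3795, lat 79.6380.
Field: lon ⌊275.3795/20⌋ = 13 → N; lat ⌊79.6380/10⌋ = 7 → H.
Square: lon ⌊15.3795/2⌋ = 7; lat ⌊9.6380/1⌋ = 9.
Subsquare: lon ⌊1.3795/0.0833333⌋ = 16 → q; lat ⌊0.6380/0.0416667⌋ = 15 → p.

NH79qp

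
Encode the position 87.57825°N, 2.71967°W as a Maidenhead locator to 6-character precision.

Add 180° to longitude and 90° to latitude: 177.2803, 177.5782.
Field: 177.2803/20 → 8 → I, 177.5782/10 → 17 → R; chars IR.
Square: 17.2803/2 → 8, 7.5782/1 → 7; chars 87.
Subsquare: 1.2803/0.0833333 → 15 → p, 0.5782/0.0416667 → 13 → n; chars pn.

IR87pn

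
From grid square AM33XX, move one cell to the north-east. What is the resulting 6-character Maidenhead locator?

AM44aa

Longitude subsquare x = 23; +1 → 24, wraps to 0 = a, carry into square.
Longitude square 3; +1 → 4.
Latitude subsquare x = 23; +1 → 24, wraps to 0 = a, carry into square.
Latitude square 3; +1 → 4.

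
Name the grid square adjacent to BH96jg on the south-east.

BH96kf

Longitude subsquare j = 9; +1 → 10 = k.
Latitude subsquare g = 6; −1 → 5 = f.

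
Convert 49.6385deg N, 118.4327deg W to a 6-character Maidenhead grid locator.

DN09sp

Add 180° to longitude and 90° to latitude: 61.5673, 139.6385.
Field: 61.5673/20 → 3 → D, 139.6385/10 → 13 → N; chars DN.
Square: 1.5673/2 → 0, 9.6385/1 → 9; chars 09.
Subsquare: 1.5673/0.0833333 → 18 → s, 0.6385/0.0416667 → 15 → p; chars sp.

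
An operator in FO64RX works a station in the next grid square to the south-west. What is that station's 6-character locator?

FO64qw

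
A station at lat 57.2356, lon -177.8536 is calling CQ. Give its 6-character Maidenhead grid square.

AO17bf

Add 180° to longitude and 90° to latitude: 2.1464, 147.2356.
Field (20°×10°, letters A–R): lon ⌊2.1464/20⌋ = 0 → A; lat ⌊147.2356/10⌋ = 14 → O.
Square (2°×1°, digits 0–9): lon ⌊2.1464/2⌋ = 1; lat ⌊7.2356/1⌋ = 7.
Subsquare (5′×2.5′, letters a–x): lon ⌊0.1464/0.0833333⌋ = 1 → b; lat ⌊0.2356/0.0416667⌋ = 5 → f.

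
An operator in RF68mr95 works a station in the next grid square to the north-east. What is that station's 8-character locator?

RF68nr06

Longitude extended square 9; +1 → 10, wraps to 0, carry into subsquare.
Longitude subsquare m = 12; +1 → 13 = n.
Latitude extended square 5; +1 → 6.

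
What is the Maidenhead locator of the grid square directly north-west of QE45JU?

QE45iv

Longitude subsquare j = 9; −1 → 8 = i.
Latitude subsquare u = 20; +1 → 21 = v.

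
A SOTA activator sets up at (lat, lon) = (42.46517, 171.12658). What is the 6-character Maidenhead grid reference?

RN52nl

Offset from 180°W / 90°S: lon 351.1266°, lat 132.4652°.
Field: 351.1266/20 → 17 → R, 132.4652/10 → 13 → N; chars RN.
Square: 11.1266/2 → 5, 2.4652/1 → 2; chars 52.
Subsquare: 1.1266/0.0833333 → 13 → n, 0.4652/0.0416667 → 11 → l; chars nl.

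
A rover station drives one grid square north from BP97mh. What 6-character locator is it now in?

Latitude subsquare h = 7; +1 → 8 = i.
The longitude characters are unchanged.

BP97mi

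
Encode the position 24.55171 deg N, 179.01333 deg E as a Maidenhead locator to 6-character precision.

Add 180° to longitude and 90° to latitude: 359.0133, 114.5517.
Field: 359.0133/20 → 17 → R, 114.5517/10 → 11 → L; chars RL.
Square: 19.0133/2 → 9, 4.5517/1 → 4; chars 94.
Subsquare: 1.0133/0.0833333 → 12 → m, 0.5517/0.0416667 → 13 → n; chars mn.

RL94mn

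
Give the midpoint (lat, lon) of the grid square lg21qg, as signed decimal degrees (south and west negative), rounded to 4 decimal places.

Field L=11, G=6: +11·20° lon, +6·10° lat → SW at lon 40°, lat -30°.
Square 2, 1: +2·2° lon, +1·1° lat → SW at lon 44°, lat -29°.
Subsquare q=16, g=6: +16·0.0833333° lon, +6·0.0416667° lat → SW at lon 45.3333°, lat -28.75°.
Cell spans 0.0833333° lon × 0.0416667° lat. Centre is SW corner plus half of each.
latitude -28.7292, longitude 45.3750.

-28.7292, 45.3750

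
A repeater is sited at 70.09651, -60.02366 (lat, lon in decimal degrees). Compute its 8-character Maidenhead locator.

FQ90xc73

Offset from 180°W / 90°S: lon 119.97634°, lat 160.09651°.
Field: lon ⌊119.97634/20⌋ = 5 → F; lat ⌊160.09651/10⌋ = 16 → Q.
Square: lon ⌊19.97634/2⌋ = 9; lat ⌊0.09651/1⌋ = 0.
Subsquare: lon ⌊1.97634/0.0833333⌋ = 23 → x; lat ⌊0.09651/0.0416667⌋ = 2 → c.
Extended square: lon ⌊0.05967/0.00833333⌋ = 7; lat ⌊0.01318/0.00416667⌋ = 3.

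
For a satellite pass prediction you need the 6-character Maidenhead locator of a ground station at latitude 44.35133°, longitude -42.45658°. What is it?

GN84si

Add 180° to longitude and 90° to latitude: 137.5434, 134.3513.
Field (20°×10°, letters A–R): 137.5434/20 → 6 → G, 134.3513/10 → 13 → N; chars GN.
Square (2°×1°, digits 0–9): 17.5434/2 → 8, 4.3513/1 → 4; chars 84.
Subsquare (5′×2.5′, letters a–x): 1.5434/0.0833333 → 18 → s, 0.3513/0.0416667 → 8 → i; chars si.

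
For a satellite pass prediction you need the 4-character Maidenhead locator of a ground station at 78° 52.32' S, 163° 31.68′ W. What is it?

AB81

Shift to the Maidenhead origin (180°W, 90°S): lon 16.47, lat 11.13.
Field: 16.47/20 → 0 → A, 11.13/10 → 1 → B; chars AB.
Square: 16.47/2 → 8, 1.13/1 → 1; chars 81.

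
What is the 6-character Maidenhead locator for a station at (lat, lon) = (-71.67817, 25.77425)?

KB28vh

Shift to the Maidenhead origin (180°W, 90°S): lon 205.7742, lat 18.3218.
Field (20°×10°, letters A–R): 205.7742/20 → 10 → K, 18.3218/10 → 1 → B; chars KB.
Square (2°×1°, digits 0–9): 5.7742/2 → 2, 8.3218/1 → 8; chars 28.
Subsquare (5′×2.5′, letters a–x): 1.7742/0.0833333 → 21 → v, 0.3218/0.0416667 → 7 → h; chars vh.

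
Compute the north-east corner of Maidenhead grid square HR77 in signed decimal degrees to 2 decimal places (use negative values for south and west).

88.00, -24.00

Field H=7, R=17: +7·20° lon, +17·10° lat → SW at lon -40°, lat 80°.
Square 7, 7: +7·2° lon, +7·1° lat → SW at lon -26°, lat 87°.
Cell spans 2° lon × 1° lat. NE corner is SW corner plus one full cell.
latitude 88.00, longitude -24.00.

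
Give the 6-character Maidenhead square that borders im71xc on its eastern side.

Longitude subsquare x = 23; +1 → 24, wraps to 0 = a, carry into square.
Longitude square 7; +1 → 8.
The latitude characters are unchanged.

IM81ac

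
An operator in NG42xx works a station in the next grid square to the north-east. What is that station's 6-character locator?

Longitude subsquare x = 23; +1 → 24, wraps to 0 = a, carry into square.
Longitude square 4; +1 → 5.
Latitude subsquare x = 23; +1 → 24, wraps to 0 = a, carry into square.
Latitude square 2; +1 → 3.

NG53aa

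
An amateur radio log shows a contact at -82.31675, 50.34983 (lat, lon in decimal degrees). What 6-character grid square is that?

LA57eq

Shift to the Maidenhead origin (180°W, 90°S): lon 230.3498, lat 7.6833.
Field: lon ⌊230.3498/20⌋ = 11 → L; lat ⌊7.6833/10⌋ = 0 → A.
Square: lon ⌊10.3498/2⌋ = 5; lat ⌊7.6833/1⌋ = 7.
Subsquare: lon ⌊0.3498/0.0833333⌋ = 4 → e; lat ⌊0.6833/0.0416667⌋ = 16 → q.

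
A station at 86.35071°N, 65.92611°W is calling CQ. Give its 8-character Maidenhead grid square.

Offset from 180°W / 90°S: lon 114.07389°, lat 176.35071°.
Field: 114.07389/20 → 5 → F, 176.35071/10 → 17 → R; chars FR.
Square: 14.07389/2 → 7, 6.35071/1 → 6; chars 76.
Subsquare: 0.07389/0.0833333 → 0 → a, 0.35071/0.0416667 → 8 → i; chars ai.
Extended square: 0.07389/0.00833333 → 8, 0.01738/0.00416667 → 4; chars 84.

FR76ai84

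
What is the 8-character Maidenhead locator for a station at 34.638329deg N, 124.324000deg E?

Shift to the Maidenhead origin (180°W, 90°S): lon 304.32400, lat 124.63833.
Field: 304.32400/20 → 15 → P, 124.63833/10 → 12 → M; chars PM.
Square: 4.32400/2 → 2, 4.63833/1 → 4; chars 24.
Subsquare: 0.32400/0.0833333 → 3 → d, 0.63833/0.0416667 → 15 → p; chars dp.
Extended square: 0.07400/0.00833333 → 8, 0.01333/0.00416667 → 3; chars 83.

PM24dp83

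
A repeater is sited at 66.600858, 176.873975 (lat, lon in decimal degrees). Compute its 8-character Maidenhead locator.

Add 180° to longitude and 90° to latitude: 356.87397, 156.60086.
Field (20°×10°, letters A–R): lon ⌊356.87397/20⌋ = 17 → R; lat ⌊156.60086/10⌋ = 15 → P.
Square (2°×1°, digits 0–9): lon ⌊16.87397/2⌋ = 8; lat ⌊6.60086/1⌋ = 6.
Subsquare (5′×2.5′, letters a–x): lon ⌊0.87397/0.0833333⌋ = 10 → k; lat ⌊0.60086/0.0416667⌋ = 14 → o.
Extended square (30″×15″, digits 0–9): lon ⌊0.04064/0.00833333⌋ = 4; lat ⌊0.01752/0.00416667⌋ = 4.

RP86ko44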